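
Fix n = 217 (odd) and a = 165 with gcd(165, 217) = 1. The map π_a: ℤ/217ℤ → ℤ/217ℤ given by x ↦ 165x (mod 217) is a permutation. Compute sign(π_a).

Trace 100: π^k(100) = [100, 8, 18, 149, 64, 144, 107] for k=0..6.
Decompose π into cycles: lengths [15, 15, 15, 15, 15, 15, 15, 15, 15, 15, 15, 15, 15, 15, 3, 3, 1] (17 cycles, including the fixed point 0).
sign(π) = (−1)^{n − #cycles} = (−1)^{217−17} = (−1)^200 = +1.
Check: (165/217) = +1 by Zolotarev.

+1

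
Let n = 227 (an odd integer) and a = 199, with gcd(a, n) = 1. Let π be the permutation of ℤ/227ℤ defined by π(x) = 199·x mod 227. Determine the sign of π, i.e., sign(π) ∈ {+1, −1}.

-1

Trace 1: π^k(1) = [1, 199, 103, 67, 167, 91, 176] for k=0..6.
2 cycles of lengths [226, 1].
2 cycles on 227: each ℓ→(−1)^(ℓ−1), product (−1)^225 = -1.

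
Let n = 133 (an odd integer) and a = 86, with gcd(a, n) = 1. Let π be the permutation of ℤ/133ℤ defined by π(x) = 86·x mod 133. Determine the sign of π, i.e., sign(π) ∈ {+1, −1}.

Trace 106: π^k(106) = [106, 72, 74, 113, 9, 109, 64] for k=0..6.
10 cycles of lengths [18, 18, 18, 18, 18, 18, 18, 3, 3, 1].
10 cycles on 133: each ℓ→(−1)^(ℓ−1), product (−1)^123 = -1.
Via Zolotarev, sign(π_{86}) = (86|133) = -1.

-1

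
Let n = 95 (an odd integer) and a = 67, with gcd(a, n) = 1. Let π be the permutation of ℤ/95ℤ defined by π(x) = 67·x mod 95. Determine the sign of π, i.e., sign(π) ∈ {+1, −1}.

Trace 88: π^k(88) = [88, 6, 22, 49, 53, 36, 37] for k=0..6.
The orbit structure of x ↦ 67x mod 95: 5 orbits of sizes [36, 36, 18, 4, 1].
Σ(ℓ_i−1) = 95−5 = 90; sign = (−1)^90 = +1.
Check: (67/95) = +1 by Zolotarev.

+1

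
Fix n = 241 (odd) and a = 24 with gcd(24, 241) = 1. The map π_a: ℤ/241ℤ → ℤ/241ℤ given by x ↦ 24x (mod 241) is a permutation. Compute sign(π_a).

+1

Start at x=91: 91 → 15 → 119 → 205 → 100 → 231 → 1 → … (one orbit).
Cycle type of π: 15×16 + 1; total 17 cycles.
sign(π) = (−1)^{n − #cycles} = (−1)^{241−17} = (−1)^224 = +1.
Zolotarev: (24|241) = +1, matching the cycle-count sign.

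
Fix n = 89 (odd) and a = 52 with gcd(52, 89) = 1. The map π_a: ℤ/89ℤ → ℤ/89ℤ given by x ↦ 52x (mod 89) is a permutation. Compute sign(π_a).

Orbit of 37 under x↦52x: [37, 55, 12, 1, 52, 34, 77]… (length divides ord_89(52)).
Decompose π into cycles: lengths [8, 8, 8, 8, 8, 8, 8, 8, 8, 8, 8, 1] (12 cycles, including the fixed point 0).
n − c = 89 − 12 = 77; sign = (−1)^77 = -1.
Zolotarev: (52|89) = -1, matching the cycle-count sign.

-1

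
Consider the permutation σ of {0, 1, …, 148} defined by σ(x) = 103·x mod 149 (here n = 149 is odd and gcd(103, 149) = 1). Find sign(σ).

Trace 110: π^k(110) = [110, 6, 22, 31, 64, 36, 132] for k=0..6.
Cycle type of π: 74×2 + 1; total 3 cycles.
3 cycles on 149: each ℓ→(−1)^(ℓ−1), product (−1)^146 = +1.

+1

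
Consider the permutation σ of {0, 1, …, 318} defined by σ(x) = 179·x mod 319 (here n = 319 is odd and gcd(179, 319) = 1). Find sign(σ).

Trace 9: π^k(9) = [9, 16, 312, 23, 289, 53, 236] for k=0..6.
π_179 has 9 disjoint cycles with lengths [70, 70, 70, 70, 14, 14, 5, 5, 1] on {0,…,318}.
9 cycles on 319: each ℓ→(−1)^(ℓ−1), product (−1)^310 = +1.

+1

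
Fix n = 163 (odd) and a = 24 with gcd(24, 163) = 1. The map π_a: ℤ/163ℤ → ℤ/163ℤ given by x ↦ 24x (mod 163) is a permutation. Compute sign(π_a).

Orbit of 88 under x↦24x: [88, 156, 158, 43, 54, 155, 134]… (length divides ord_163(24)).
Cycle type of π: 81×2 + 1; total 3 cycles.
n − c = 163 − 3 = 160; sign = (−1)^160 = +1.

+1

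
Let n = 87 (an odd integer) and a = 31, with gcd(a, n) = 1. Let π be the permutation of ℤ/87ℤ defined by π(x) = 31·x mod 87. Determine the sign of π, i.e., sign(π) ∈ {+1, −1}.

-1

Trace 85: π^k(85) = [85, 25, 79, 13, 55, 52, 46] for k=0..6.
π_31 has 6 disjoint cycles with lengths [28, 28, 28, 1, 1, 1] on {0,…,86}.
With 6 cycles on 87 points, sign = (−1)^{87−6} = -1.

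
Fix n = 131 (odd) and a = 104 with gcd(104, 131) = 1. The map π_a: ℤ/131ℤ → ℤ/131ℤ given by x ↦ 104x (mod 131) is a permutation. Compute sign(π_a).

Start at x=104: 104 → 74 → 98 → 105 → 47 → 41 → 72 → … (one orbit).
Decompose π into cycles: lengths [130, 1] (2 cycles, including the fixed point 0).
131 − 2 = 129 transpositions; sign(π) = (−1)^129 = -1.

-1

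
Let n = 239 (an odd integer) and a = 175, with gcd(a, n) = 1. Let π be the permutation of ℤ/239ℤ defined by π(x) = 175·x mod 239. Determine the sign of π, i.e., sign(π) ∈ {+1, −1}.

-1

Orbit of 22 under x↦175x: [22, 26, 9, 141, 58, 112, 2]… (length divides ord_239(175)).
Cycle lengths of π_175 on ℤ/239ℤ: [238, 1]; 2 cycles in total.
sign(π) = (−1)^{n − #cycles} = (−1)^{239−2} = (−1)^237 = -1.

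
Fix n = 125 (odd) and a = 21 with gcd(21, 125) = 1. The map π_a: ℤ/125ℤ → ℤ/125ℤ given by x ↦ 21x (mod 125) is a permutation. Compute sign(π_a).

+1

Orbit of 116 under x↦21x: [116, 61, 31, 26, 46, 91, 36]… (length divides ord_125(21)).
Cycle lengths of π_21 on ℤ/125ℤ: [25, 25, 25, 25, 5, 5, 5, 5, 1, 1, 1, 1, 1]; 13 cycles in total.
125 − 13 = 112 transpositions; sign(π) = (−1)^112 = +1.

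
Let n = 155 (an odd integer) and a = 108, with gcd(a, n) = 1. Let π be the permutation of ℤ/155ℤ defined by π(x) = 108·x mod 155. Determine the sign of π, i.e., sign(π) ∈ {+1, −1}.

+1

Trace 23: π^k(23) = [23, 4, 122, 1, 108, 39, 27] for k=0..6.
π_108 has 11 disjoint cycles with lengths [20, 20, 20, 20, 20, 20, 10, 10, 10, 4, 1] on {0,…,154}.
11 cycles on 155: each ℓ→(−1)^(ℓ−1), product (−1)^144 = +1.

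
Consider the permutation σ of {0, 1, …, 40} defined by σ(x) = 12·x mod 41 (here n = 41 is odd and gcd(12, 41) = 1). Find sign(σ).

-1

Start at x=14: 14 → 4 → 7 → 2 → 24 → 1 → 12 → … (one orbit).
The orbit structure of x ↦ 12x mod 41: 2 orbits of sizes [40, 1].
Σ(ℓ_i−1) = 41−2 = 39; sign = (−1)^39 = -1.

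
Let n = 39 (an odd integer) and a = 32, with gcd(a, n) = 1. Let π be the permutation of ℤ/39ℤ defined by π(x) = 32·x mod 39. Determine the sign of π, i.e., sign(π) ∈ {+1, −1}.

+1

Trace 25: π^k(25) = [25, 20, 16, 5, 4, 11, 1] for k=0..6.
The orbit structure of x ↦ 32x mod 39: 5 orbits of sizes [12, 12, 12, 2, 1].
39 − 5 = 34 transpositions; sign(π) = (−1)^34 = +1.
Zolotarev: (32|39) = +1, matching the cycle-count sign.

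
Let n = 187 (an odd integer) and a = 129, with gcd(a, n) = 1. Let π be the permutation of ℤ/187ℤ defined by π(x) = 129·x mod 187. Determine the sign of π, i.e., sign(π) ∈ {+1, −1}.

Start at x=137: 137 → 95 → 100 → 184 → 174 → 6 → 26 → … (one orbit).
Decompose π into cycles: lengths [80, 80, 16, 10, 1] (5 cycles, including the fixed point 0).
sign(π) = (−1)^{n − #cycles} = (−1)^{187−5} = (−1)^182 = +1.

+1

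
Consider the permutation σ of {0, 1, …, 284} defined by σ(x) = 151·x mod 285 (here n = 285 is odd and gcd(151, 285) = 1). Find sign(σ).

Trace 1: π^k(1) = [1, 151] for k=0..1.
150 cycles of lengths [2, 2, 2, 2, 2, 2, 2, 2, 2, 2, 2, 2, 2, 2, 2, 2, 2, 2, 2, 2, 2, 2, 2, 2, 2, 2, 2, 2, 2, 2, 2, 2, 2, 2, 2, 2, 2, 2, 2, 2, 2, 2, 2, 2, 2, 2, 2, 2, 2, 2, 2, 2, 2, 2, 2, 2, 2, 2, 2, 2, 2, 2, 2, 2, 2, 2, 2, 2, 2, 2, 2, 2, 2, 2, 2, 2, 2, 2, 2, 2, 2, 2, 2, 2, 2, 2, 2, 2, 2, 2, 2, 2, 2, 2, 2, 2, 2, 2, 2, 2, 2, 2, 2, 2, 2, 2, 2, 2, 2, 2, 2, 2, 2, 2, 2, 2, 2, 2, 2, 2, 2, 2, 2, 2, 2, 2, 2, 2, 2, 2, 2, 2, 2, 2, 2, 1, 1, 1, 1, 1, 1, 1, 1, 1, 1, 1, 1, 1, 1, 1].
With 150 cycles on 285 points, sign = (−1)^{285−150} = -1.

-1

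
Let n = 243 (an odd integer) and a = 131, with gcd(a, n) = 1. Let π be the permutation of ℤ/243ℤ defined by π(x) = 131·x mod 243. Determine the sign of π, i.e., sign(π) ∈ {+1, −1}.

Start at x=172: 172 → 176 → 214 → 89 → 238 → 74 → 217 → … (one orbit).
Cycle type of π: 162 + 54 + 18 + 6 + 2 + 1; total 6 cycles.
With 6 cycles on 243 points, sign = (−1)^{243−6} = -1.

-1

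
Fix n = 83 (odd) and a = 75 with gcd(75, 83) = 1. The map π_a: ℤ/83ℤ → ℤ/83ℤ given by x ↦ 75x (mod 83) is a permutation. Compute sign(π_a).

Orbit of 68 under x↦75x: [68, 37, 36, 44, 63, 77, 48]… (length divides ord_83(75)).
π_75 has 3 disjoint cycles with lengths [41, 41, 1] on {0,…,82}.
3 cycles on 83: each ℓ→(−1)^(ℓ−1), product (−1)^80 = +1.

+1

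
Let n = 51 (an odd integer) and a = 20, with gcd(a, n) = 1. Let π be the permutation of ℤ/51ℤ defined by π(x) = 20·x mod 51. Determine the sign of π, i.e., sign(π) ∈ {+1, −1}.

Orbit of 20 under x↦20x: [20, 43, 44, 13, 5, 49, 11]… (length divides ord_51(20)).
Decompose π into cycles: lengths [16, 16, 16, 2, 1] (5 cycles, including the fixed point 0).
5 cycles on 51: each ℓ→(−1)^(ℓ−1), product (−1)^46 = +1.
Zolotarev: (20|51) = +1, matching the cycle-count sign.

+1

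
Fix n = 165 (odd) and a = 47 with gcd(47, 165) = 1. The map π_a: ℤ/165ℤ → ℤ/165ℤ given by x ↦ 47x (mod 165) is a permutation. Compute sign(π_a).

+1

Start at x=4: 4 → 23 → 91 → 152 → 49 → 158 → 1 → … (one orbit).
The orbit structure of x ↦ 47x mod 165: 15 orbits of sizes [20, 20, 20, 20, 20, 20, 10, 10, 5, 5, 4, 4, 4, 2, 1].
n − c = 165 − 15 = 150; sign = (−1)^150 = +1.
(47|165)_J = +1 (Zolotarev's lemma cross-check).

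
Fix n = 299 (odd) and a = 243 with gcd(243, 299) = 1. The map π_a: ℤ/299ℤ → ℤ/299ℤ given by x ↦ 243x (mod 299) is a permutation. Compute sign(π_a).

+1

Orbit of 29 under x↦243x: [29, 170, 48, 3, 131, 139, 289]… (length divides ord_299(243)).
Decompose π into cycles: lengths [33, 33, 33, 33, 33, 33, 33, 33, 11, 11, 3, 3, 3, 3, 1] (15 cycles, including the fixed point 0).
sign(π) = (−1)^{n − #cycles} = (−1)^{299−15} = (−1)^284 = +1.
Check: (243/299) = +1 by Zolotarev.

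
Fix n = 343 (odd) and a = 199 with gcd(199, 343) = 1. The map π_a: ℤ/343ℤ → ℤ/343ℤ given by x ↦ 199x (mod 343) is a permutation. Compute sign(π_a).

Start at x=251: 251 → 214 → 54 → 113 → 192 → 135 → 111 → … (one orbit).
Cycle lengths of π_199 on ℤ/343ℤ: [294, 42, 6, 1]; 4 cycles in total.
Σ(ℓ_i−1) = 343−4 = 339; sign = (−1)^339 = -1.
Zolotarev: (199|343) = -1, matching the cycle-count sign.

-1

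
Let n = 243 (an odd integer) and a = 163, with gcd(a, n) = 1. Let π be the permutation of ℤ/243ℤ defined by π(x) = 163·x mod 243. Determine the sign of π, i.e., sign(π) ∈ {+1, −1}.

Start at x=82: 82 → 1 → 163 → 82 (one orbit).
The orbit structure of x ↦ 163x mod 243: 135 orbits of sizes [3, 3, 3, 3, 3, 3, 3, 3, 3, 3, 3, 3, 3, 3, 3, 3, 3, 3, 3, 3, 3, 3, 3, 3, 3, 3, 3, 3, 3, 3, 3, 3, 3, 3, 3, 3, 3, 3, 3, 3, 3, 3, 3, 3, 3, 3, 3, 3, 3, 3, 3, 3, 3, 3, 1, 1, 1, 1, 1, 1, 1, 1, 1, 1, 1, 1, 1, 1, 1, 1, 1, 1, 1, 1, 1, 1, 1, 1, 1, 1, 1, 1, 1, 1, 1, 1, 1, 1, 1, 1, 1, 1, 1, 1, 1, 1, 1, 1, 1, 1, 1, 1, 1, 1, 1, 1, 1, 1, 1, 1, 1, 1, 1, 1, 1, 1, 1, 1, 1, 1, 1, 1, 1, 1, 1, 1, 1, 1, 1, 1, 1, 1, 1, 1, 1].
With 135 cycles on 243 points, sign = (−1)^{243−135} = +1.

+1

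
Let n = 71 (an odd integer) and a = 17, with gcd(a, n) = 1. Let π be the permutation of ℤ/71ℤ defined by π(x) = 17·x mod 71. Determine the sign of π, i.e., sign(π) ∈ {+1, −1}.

-1

Orbit of 46 under x↦17x: [46, 1, 17, 5, 14, 25, 70]… (length divides ord_71(17)).
8 cycles of lengths [10, 10, 10, 10, 10, 10, 10, 1].
Σ(ℓ_i−1) = 71−8 = 63; sign = (−1)^63 = -1.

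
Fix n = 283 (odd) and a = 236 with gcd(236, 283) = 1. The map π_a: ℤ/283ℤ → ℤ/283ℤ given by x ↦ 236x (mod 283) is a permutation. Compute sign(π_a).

Start at x=78: 78 → 13 → 238 → 134 → 211 → 271 → 281 → … (one orbit).
3 cycles of lengths [141, 141, 1].
3 cycles on 283: each ℓ→(−1)^(ℓ−1), product (−1)^280 = +1.
Via Zolotarev, sign(π_{236}) = (236|283) = +1.

+1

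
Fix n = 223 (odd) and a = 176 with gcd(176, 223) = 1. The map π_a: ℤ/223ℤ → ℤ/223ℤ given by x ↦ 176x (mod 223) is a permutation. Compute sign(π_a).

Trace 129: π^k(129) = [129, 181, 190, 213, 24, 210, 165] for k=0..6.
π_176 has 2 disjoint cycles with lengths [222, 1] on {0,…,222}.
With 2 cycles on 223 points, sign = (−1)^{223−2} = -1.
The Jacobi symbol (176|223) = -1 (Zolotarev) agrees.

-1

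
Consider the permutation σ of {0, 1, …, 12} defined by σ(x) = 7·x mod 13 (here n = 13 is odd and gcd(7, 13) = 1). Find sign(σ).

Start at x=2: 2 → 1 → 7 → 10 → 5 → 9 → 11 → … (one orbit).
Cycle lengths of π_7 on ℤ/13ℤ: [12, 1]; 2 cycles in total.
n − c = 13 − 2 = 11; sign = (−1)^11 = -1.
Check: (7/13) = -1 by Zolotarev.

-1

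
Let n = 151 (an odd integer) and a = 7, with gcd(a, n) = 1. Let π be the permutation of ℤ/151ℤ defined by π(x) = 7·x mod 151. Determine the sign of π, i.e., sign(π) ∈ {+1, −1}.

Orbit of 16 under x↦7x: [16, 112, 29, 52, 62, 132, 18]… (length divides ord_151(7)).
2 cycles of lengths [150, 1].
2 cycles on 151: each ℓ→(−1)^(ℓ−1), product (−1)^149 = -1.

-1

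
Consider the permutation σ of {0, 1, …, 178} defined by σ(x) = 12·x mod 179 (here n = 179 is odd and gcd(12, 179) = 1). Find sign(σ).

Orbit of 144 under x↦12x: [144, 117, 151, 22, 85, 125, 68]… (length divides ord_179(12)).
The orbit structure of x ↦ 12x mod 179: 3 orbits of sizes [89, 89, 1].
179 − 3 = 176 transpositions; sign(π) = (−1)^176 = +1.
Check: (12/179) = +1 by Zolotarev.

+1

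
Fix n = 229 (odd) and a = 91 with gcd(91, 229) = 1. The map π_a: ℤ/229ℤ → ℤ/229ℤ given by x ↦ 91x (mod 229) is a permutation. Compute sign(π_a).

+1

Start at x=218: 218 → 144 → 51 → 61 → 55 → 196 → 203 → … (one orbit).
π_91 has 5 disjoint cycles with lengths [57, 57, 57, 57, 1] on {0,…,228}.
Σ(ℓ_i−1) = 229−5 = 224; sign = (−1)^224 = +1.
Via Zolotarev, sign(π_{91}) = (91|229) = +1.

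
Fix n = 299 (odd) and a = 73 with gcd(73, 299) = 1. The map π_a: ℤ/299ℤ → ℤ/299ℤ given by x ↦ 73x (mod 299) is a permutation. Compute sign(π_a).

Trace 233: π^k(233) = [233, 265, 209, 8, 285, 174, 144] for k=0..6.
π_73 has 12 disjoint cycles with lengths [44, 44, 44, 44, 44, 44, 11, 11, 4, 4, 4, 1] on {0,…,298}.
299 − 12 = 287 transpositions; sign(π) = (−1)^287 = -1.
Via Zolotarev, sign(π_{73}) = (73|299) = -1.

-1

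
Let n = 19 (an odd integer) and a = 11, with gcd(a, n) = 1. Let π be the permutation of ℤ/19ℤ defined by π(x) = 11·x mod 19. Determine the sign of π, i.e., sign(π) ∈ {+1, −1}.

+1

Trace 11: π^k(11) = [11, 7, 1] for k=0..2.
Cycle lengths of π_11 on ℤ/19ℤ: [3, 3, 3, 3, 3, 3, 1]; 7 cycles in total.
7 cycles on 19: each ℓ→(−1)^(ℓ−1), product (−1)^12 = +1.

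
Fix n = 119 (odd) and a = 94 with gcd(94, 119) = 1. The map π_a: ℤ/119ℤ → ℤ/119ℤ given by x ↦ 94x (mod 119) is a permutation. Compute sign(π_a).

-1

Start at x=30: 30 → 83 → 67 → 110 → 106 → 87 → 86 → … (one orbit).
Cycle lengths of π_94 on ℤ/119ℤ: [24, 24, 24, 24, 8, 8, 6, 1]; 8 cycles in total.
8 cycles on 119: each ℓ→(−1)^(ℓ−1), product (−1)^111 = -1.
(94|119)_J = -1 (Zolotarev's lemma cross-check).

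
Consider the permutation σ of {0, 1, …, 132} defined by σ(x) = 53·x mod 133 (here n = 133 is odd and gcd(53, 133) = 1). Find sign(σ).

Start at x=106: 106 → 32 → 100 → 113 → 4 → 79 → 64 → … (one orbit).
Decompose π into cycles: lengths [18, 18, 18, 18, 18, 18, 18, 3, 3, 1] (10 cycles, including the fixed point 0).
133 − 10 = 123 transpositions; sign(π) = (−1)^123 = -1.

-1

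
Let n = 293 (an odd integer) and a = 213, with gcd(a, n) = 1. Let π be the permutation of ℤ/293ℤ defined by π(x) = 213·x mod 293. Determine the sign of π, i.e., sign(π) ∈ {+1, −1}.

Start at x=252: 252 → 57 → 128 → 15 → 265 → 189 → 116 → … (one orbit).
The orbit structure of x ↦ 213x mod 293: 2 orbits of sizes [292, 1].
293 − 2 = 291 transpositions; sign(π) = (−1)^291 = -1.

-1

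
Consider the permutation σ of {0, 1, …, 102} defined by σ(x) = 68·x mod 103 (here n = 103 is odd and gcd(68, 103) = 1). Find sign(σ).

+1

Trace 55: π^k(55) = [55, 32, 13, 60, 63, 61, 28] for k=0..6.
Decompose π into cycles: lengths [51, 51, 1] (3 cycles, including the fixed point 0).
3 cycles on 103: each ℓ→(−1)^(ℓ−1), product (−1)^100 = +1.
Via Zolotarev, sign(π_{68}) = (68|103) = +1.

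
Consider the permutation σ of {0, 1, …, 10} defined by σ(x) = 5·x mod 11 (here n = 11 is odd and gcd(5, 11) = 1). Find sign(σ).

Start at x=4: 4 → 9 → 1 → 5 → 3 → 4 (one orbit).
Cycle lengths of π_5 on ℤ/11ℤ: [5, 5, 1]; 3 cycles in total.
3 cycles on 11: each ℓ→(−1)^(ℓ−1), product (−1)^8 = +1.
Via Zolotarev, sign(π_{5}) = (5|11) = +1.

+1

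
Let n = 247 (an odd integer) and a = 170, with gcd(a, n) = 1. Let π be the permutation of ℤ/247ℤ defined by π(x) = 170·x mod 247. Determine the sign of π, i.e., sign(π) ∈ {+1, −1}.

Trace 170: π^k(170) = [170, 1] for k=0..1.
130 cycles of lengths [2, 2, 2, 2, 2, 2, 2, 2, 2, 2, 2, 2, 2, 2, 2, 2, 2, 2, 2, 2, 2, 2, 2, 2, 2, 2, 2, 2, 2, 2, 2, 2, 2, 2, 2, 2, 2, 2, 2, 2, 2, 2, 2, 2, 2, 2, 2, 2, 2, 2, 2, 2, 2, 2, 2, 2, 2, 2, 2, 2, 2, 2, 2, 2, 2, 2, 2, 2, 2, 2, 2, 2, 2, 2, 2, 2, 2, 2, 2, 2, 2, 2, 2, 2, 2, 2, 2, 2, 2, 2, 2, 2, 2, 2, 2, 2, 2, 2, 2, 2, 2, 2, 2, 2, 2, 2, 2, 2, 2, 2, 2, 2, 2, 2, 2, 2, 2, 1, 1, 1, 1, 1, 1, 1, 1, 1, 1, 1, 1, 1].
With 130 cycles on 247 points, sign = (−1)^{247−130} = -1.
(170|247)_J = -1 (Zolotarev's lemma cross-check).

-1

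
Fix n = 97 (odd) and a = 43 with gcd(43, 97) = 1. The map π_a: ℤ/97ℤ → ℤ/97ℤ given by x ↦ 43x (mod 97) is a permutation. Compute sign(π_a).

Start at x=6: 6 → 64 → 36 → 93 → 22 → 73 → 35 → … (one orbit).
Cycle lengths of π_43 on ℤ/97ℤ: [24, 24, 24, 24, 1]; 5 cycles in total.
sign(π) = (−1)^{n − #cycles} = (−1)^{97−5} = (−1)^92 = +1.
Via Zolotarev, sign(π_{43}) = (43|97) = +1.

+1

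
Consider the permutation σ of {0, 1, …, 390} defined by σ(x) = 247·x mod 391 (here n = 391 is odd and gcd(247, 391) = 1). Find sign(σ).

-1

Orbit of 321 under x↦247x: [321, 305, 263, 55, 291, 324, 264]… (length divides ord_391(247)).
π_247 has 8 disjoint cycles with lengths [88, 88, 88, 88, 22, 8, 8, 1] on {0,…,390}.
sign(π) = (−1)^{n − #cycles} = (−1)^{391−8} = (−1)^383 = -1.
Via Zolotarev, sign(π_{247}) = (247|391) = -1.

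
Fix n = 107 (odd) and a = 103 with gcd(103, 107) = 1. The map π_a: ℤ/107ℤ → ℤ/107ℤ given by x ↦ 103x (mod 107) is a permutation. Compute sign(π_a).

-1

Start at x=67: 67 → 53 → 2 → 99 → 32 → 86 → 84 → … (one orbit).
Decompose π into cycles: lengths [106, 1] (2 cycles, including the fixed point 0).
sign(π) = (−1)^{n − #cycles} = (−1)^{107−2} = (−1)^105 = -1.
The Jacobi symbol (103|107) = -1 (Zolotarev) agrees.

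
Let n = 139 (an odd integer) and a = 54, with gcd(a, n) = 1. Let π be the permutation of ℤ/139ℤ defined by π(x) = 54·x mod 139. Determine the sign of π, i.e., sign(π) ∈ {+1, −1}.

+1

Start at x=44: 44 → 13 → 7 → 100 → 118 → 117 → 63 → … (one orbit).
Decompose π into cycles: lengths [69, 69, 1] (3 cycles, including the fixed point 0).
sign(π) = (−1)^{n − #cycles} = (−1)^{139−3} = (−1)^136 = +1.
(54|139)_J = +1 (Zolotarev's lemma cross-check).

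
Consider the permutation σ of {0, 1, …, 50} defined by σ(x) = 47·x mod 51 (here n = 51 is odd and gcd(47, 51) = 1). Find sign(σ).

Start at x=38: 38 → 1 → 47 → 16 → 38 (one orbit).
Cycle type of π: 4×12 + 2 + 1; total 14 cycles.
Σ(ℓ_i−1) = 51−14 = 37; sign = (−1)^37 = -1.

-1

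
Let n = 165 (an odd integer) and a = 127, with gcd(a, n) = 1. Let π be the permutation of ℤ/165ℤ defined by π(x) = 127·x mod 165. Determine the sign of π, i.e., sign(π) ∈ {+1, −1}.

+1

Orbit of 118 under x↦127x: [118, 136, 112, 34, 28, 91, 7]… (length divides ord_165(127)).
15 cycles of lengths [20, 20, 20, 20, 20, 20, 10, 10, 10, 4, 4, 4, 1, 1, 1].
sign(π) = (−1)^{n − #cycles} = (−1)^{165−15} = (−1)^150 = +1.
(127|165)_J = +1 (Zolotarev's lemma cross-check).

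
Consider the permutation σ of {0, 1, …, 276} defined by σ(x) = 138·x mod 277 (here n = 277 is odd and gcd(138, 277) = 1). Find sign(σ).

-1

Start at x=138: 138 → 208 → 173 → 52 → 251 → 13 → 132 → … (one orbit).
π_138 has 4 disjoint cycles with lengths [92, 92, 92, 1] on {0,…,276}.
277 − 4 = 273 transpositions; sign(π) = (−1)^273 = -1.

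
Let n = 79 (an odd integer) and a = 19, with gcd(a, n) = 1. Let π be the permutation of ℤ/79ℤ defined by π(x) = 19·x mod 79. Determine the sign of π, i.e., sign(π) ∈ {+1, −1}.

+1

Start at x=16: 16 → 67 → 9 → 13 → 10 → 32 → 55 → … (one orbit).
π_19 has 3 disjoint cycles with lengths [39, 39, 1] on {0,…,78}.
n − c = 79 − 3 = 76; sign = (−1)^76 = +1.
(19|79)_J = +1 (Zolotarev's lemma cross-check).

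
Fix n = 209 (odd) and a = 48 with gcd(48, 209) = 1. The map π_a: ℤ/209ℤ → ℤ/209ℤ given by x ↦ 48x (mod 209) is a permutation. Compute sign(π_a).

-1

Start at x=124: 124 → 100 → 202 → 82 → 174 → 201 → 34 → … (one orbit).
π_48 has 6 disjoint cycles with lengths [90, 90, 18, 5, 5, 1] on {0,…,208}.
With 6 cycles on 209 points, sign = (−1)^{209−6} = -1.
Check: (48/209) = -1 by Zolotarev.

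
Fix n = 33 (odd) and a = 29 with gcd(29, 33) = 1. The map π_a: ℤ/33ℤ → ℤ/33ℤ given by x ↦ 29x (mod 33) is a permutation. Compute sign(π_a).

+1

Orbit of 4 under x↦29x: [4, 17, 31, 8, 1, 29, 16]… (length divides ord_33(29)).
π_29 has 5 disjoint cycles with lengths [10, 10, 10, 2, 1] on {0,…,32}.
With 5 cycles on 33 points, sign = (−1)^{33−5} = +1.
Check: (29/33) = +1 by Zolotarev.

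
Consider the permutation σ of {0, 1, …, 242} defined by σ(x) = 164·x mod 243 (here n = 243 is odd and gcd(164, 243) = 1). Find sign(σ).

Trace 62: π^k(62) = [62, 205, 86, 10, 182, 202, 80] for k=0..6.
The orbit structure of x ↦ 164x mod 243: 6 orbits of sizes [162, 54, 18, 6, 2, 1].
Σ(ℓ_i−1) = 243−6 = 237; sign = (−1)^237 = -1.
Check: (164/243) = -1 by Zolotarev.

-1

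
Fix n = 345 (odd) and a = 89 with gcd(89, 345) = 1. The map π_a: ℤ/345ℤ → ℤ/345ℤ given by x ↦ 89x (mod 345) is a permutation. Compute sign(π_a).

Orbit of 331 under x↦89x: [331, 134, 196, 194, 16, 44, 121]… (length divides ord_345(89)).
Decompose π into cycles: lengths [22, 22, 22, 22, 22, 22, 22, 22, 22, 22, 22, 22, 22, 22, 22, 2, 2, 2, 2, 2, 2, 2, 1] (23 cycles, including the fixed point 0).
sign(π) = (−1)^{n − #cycles} = (−1)^{345−23} = (−1)^322 = +1.
(89|345)_J = +1 (Zolotarev's lemma cross-check).

+1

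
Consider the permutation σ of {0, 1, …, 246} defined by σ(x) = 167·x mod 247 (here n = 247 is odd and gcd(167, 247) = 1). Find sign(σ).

+1

Start at x=164: 164 → 218 → 97 → 144 → 89 → 43 → 18 → … (one orbit).
Cycle type of π: 36×6 + 18 + 12 + 1; total 9 cycles.
sign(π) = (−1)^{n − #cycles} = (−1)^{247−9} = (−1)^238 = +1.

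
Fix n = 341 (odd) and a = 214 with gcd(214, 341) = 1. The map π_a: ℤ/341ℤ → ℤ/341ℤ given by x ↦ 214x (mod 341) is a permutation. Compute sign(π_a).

+1

Orbit of 16 under x↦214x: [16, 14, 268, 64, 56, 49, 256]… (length divides ord_341(214)).
Cycle type of π: 15×22 + 5×2 + 1; total 25 cycles.
n − c = 341 − 25 = 316; sign = (−1)^316 = +1.
Via Zolotarev, sign(π_{214}) = (214|341) = +1.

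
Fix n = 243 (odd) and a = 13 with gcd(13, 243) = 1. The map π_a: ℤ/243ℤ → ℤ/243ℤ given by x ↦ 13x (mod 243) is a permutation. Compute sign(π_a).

+1

Trace 196: π^k(196) = [196, 118, 76, 16, 208, 31, 160] for k=0..6.
11 cycles of lengths [81, 81, 27, 27, 9, 9, 3, 3, 1, 1, 1].
n − c = 243 − 11 = 232; sign = (−1)^232 = +1.
Via Zolotarev, sign(π_{13}) = (13|243) = +1.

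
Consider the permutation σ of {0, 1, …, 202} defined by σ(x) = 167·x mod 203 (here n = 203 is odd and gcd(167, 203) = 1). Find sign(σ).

Orbit of 36 under x↦167x: [36, 125, 169, 6, 190, 62, 1]… (length divides ord_203(167)).
π_167 has 18 disjoint cycles with lengths [14, 14, 14, 14, 14, 14, 14, 14, 14, 14, 14, 14, 14, 14, 2, 2, 2, 1] on {0,…,202}.
18 cycles on 203: each ℓ→(−1)^(ℓ−1), product (−1)^185 = -1.
The Jacobi symbol (167|203) = -1 (Zolotarev) agrees.

-1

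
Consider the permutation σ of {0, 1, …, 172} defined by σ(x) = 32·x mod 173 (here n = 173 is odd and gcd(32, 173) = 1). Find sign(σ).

-1

Orbit of 58 under x↦32x: [58, 126, 53, 139, 123, 130, 8]… (length divides ord_173(32)).
2 cycles of lengths [172, 1].
173 − 2 = 171 transpositions; sign(π) = (−1)^171 = -1.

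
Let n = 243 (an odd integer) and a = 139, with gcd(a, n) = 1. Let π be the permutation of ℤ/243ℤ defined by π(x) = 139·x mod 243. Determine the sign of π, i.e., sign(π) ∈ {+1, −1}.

+1

Trace 199: π^k(199) = [199, 202, 133, 19, 211, 169, 163] for k=0..6.
The orbit structure of x ↦ 139x mod 243: 11 orbits of sizes [81, 81, 27, 27, 9, 9, 3, 3, 1, 1, 1].
n − c = 243 − 11 = 232; sign = (−1)^232 = +1.
Via Zolotarev, sign(π_{139}) = (139|243) = +1.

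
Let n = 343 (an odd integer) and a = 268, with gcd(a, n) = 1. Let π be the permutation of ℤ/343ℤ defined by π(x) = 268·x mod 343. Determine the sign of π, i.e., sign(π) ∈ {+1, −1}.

Trace 204: π^k(204) = [204, 135, 165, 316, 310, 74, 281] for k=0..6.
π_268 has 7 disjoint cycles with lengths [147, 147, 21, 21, 3, 3, 1] on {0,…,342}.
n − c = 343 − 7 = 336; sign = (−1)^336 = +1.

+1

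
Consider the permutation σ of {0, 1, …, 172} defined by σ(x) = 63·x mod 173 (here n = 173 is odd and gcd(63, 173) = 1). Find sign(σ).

Orbit of 51 under x↦63x: [51, 99, 9, 48, 83, 39, 35]… (length divides ord_173(63)).
Decompose π into cycles: lengths [172, 1] (2 cycles, including the fixed point 0).
2 cycles on 173: each ℓ→(−1)^(ℓ−1), product (−1)^171 = -1.

-1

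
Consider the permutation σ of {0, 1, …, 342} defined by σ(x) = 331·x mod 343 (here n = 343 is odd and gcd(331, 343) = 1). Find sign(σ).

+1

Trace 162: π^k(162) = [162, 114, 4, 295, 233, 291, 281] for k=0..6.
7 cycles of lengths [147, 147, 21, 21, 3, 3, 1].
343 − 7 = 336 transpositions; sign(π) = (−1)^336 = +1.
Check: (331/343) = +1 by Zolotarev.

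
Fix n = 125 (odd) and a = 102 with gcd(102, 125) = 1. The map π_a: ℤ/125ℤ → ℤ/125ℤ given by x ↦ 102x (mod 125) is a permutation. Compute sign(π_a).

Orbit of 123 under x↦102x: [123, 46, 67, 84, 68, 61, 97]… (length divides ord_125(102)).
4 cycles of lengths [100, 20, 4, 1].
125 − 4 = 121 transpositions; sign(π) = (−1)^121 = -1.

-1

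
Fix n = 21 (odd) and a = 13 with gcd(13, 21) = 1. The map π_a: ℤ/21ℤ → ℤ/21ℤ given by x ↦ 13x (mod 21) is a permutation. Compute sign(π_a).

-1

Start at x=1: 1 → 13 → 1 (one orbit).
Cycle type of π: 2×9 + 1×3; total 12 cycles.
Σ(ℓ_i−1) = 21−12 = 9; sign = (−1)^9 = -1.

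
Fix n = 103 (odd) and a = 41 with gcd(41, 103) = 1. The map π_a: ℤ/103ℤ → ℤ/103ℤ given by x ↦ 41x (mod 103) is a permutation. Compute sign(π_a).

+1

Trace 59: π^k(59) = [59, 50, 93, 2, 82, 66, 28] for k=0..6.
3 cycles of lengths [51, 51, 1].
103 − 3 = 100 transpositions; sign(π) = (−1)^100 = +1.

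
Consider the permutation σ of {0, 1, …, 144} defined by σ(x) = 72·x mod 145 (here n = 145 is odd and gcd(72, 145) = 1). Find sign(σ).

+1

Orbit of 109 under x↦72x: [109, 18, 136, 77, 34, 128, 81]… (length divides ord_145(72)).
Decompose π into cycles: lengths [28, 28, 28, 28, 28, 4, 1] (7 cycles, including the fixed point 0).
With 7 cycles on 145 points, sign = (−1)^{145−7} = +1.
Check: (72/145) = +1 by Zolotarev.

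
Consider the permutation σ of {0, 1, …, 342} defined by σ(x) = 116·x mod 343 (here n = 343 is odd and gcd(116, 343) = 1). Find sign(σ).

+1

Orbit of 312 under x↦116x: [312, 177, 295, 263, 324, 197, 214]… (length divides ord_343(116)).
31 cycles of lengths [21, 21, 21, 21, 21, 21, 21, 21, 21, 21, 21, 21, 21, 21, 3, 3, 3, 3, 3, 3, 3, 3, 3, 3, 3, 3, 3, 3, 3, 3, 1].
n − c = 343 − 31 = 312; sign = (−1)^312 = +1.
(116|343)_J = +1 (Zolotarev's lemma cross-check).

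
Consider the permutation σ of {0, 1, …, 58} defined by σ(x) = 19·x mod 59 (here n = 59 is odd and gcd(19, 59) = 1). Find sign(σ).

Trace 12: π^k(12) = [12, 51, 25, 3, 57, 21, 45] for k=0..6.
Decompose π into cycles: lengths [29, 29, 1] (3 cycles, including the fixed point 0).
Σ(ℓ_i−1) = 59−3 = 56; sign = (−1)^56 = +1.

+1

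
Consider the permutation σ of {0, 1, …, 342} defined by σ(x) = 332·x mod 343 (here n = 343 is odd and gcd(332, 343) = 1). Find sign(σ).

-1

Trace 26: π^k(26) = [26, 57, 59, 37, 279, 18, 145] for k=0..6.
Decompose π into cycles: lengths [294, 42, 6, 1] (4 cycles, including the fixed point 0).
Σ(ℓ_i−1) = 343−4 = 339; sign = (−1)^339 = -1.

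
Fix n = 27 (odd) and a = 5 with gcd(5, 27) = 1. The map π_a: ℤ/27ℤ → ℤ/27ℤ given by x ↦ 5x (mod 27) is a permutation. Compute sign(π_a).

-1

Trace 10: π^k(10) = [10, 23, 7, 8, 13, 11, 1] for k=0..6.
Cycle lengths of π_5 on ℤ/27ℤ: [18, 6, 2, 1]; 4 cycles in total.
27 − 4 = 23 transpositions; sign(π) = (−1)^23 = -1.
Via Zolotarev, sign(π_{5}) = (5|27) = -1.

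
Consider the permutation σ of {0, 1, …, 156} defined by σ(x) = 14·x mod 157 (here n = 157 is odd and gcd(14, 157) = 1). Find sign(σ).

+1

Trace 67: π^k(67) = [67, 153, 101, 1, 14, 39, 75] for k=0..6.
Cycle lengths of π_14 on ℤ/157ℤ: [13, 13, 13, 13, 13, 13, 13, 13, 13, 13, 13, 13, 1]; 13 cycles in total.
Σ(ℓ_i−1) = 157−13 = 144; sign = (−1)^144 = +1.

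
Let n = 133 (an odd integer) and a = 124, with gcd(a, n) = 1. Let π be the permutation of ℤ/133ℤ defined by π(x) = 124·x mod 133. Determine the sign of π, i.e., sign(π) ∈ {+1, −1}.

Start at x=81: 81 → 69 → 44 → 3 → 106 → 110 → 74 → … (one orbit).
The orbit structure of x ↦ 124x mod 133: 9 orbits of sizes [18, 18, 18, 18, 18, 18, 18, 6, 1].
Σ(ℓ_i−1) = 133−9 = 124; sign = (−1)^124 = +1.
Via Zolotarev, sign(π_{124}) = (124|133) = +1.

+1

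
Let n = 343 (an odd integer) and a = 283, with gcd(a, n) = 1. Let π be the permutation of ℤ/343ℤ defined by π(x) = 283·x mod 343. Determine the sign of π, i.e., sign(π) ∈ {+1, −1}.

Start at x=323: 323 → 171 → 30 → 258 → 298 → 299 → 239 → … (one orbit).
π_283 has 4 disjoint cycles with lengths [294, 42, 6, 1] on {0,…,342}.
sign(π) = (−1)^{n − #cycles} = (−1)^{343−4} = (−1)^339 = -1.
The Jacobi symbol (283|343) = -1 (Zolotarev) agrees.

-1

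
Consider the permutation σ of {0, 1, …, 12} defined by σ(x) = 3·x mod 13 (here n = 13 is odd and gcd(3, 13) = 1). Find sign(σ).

Start at x=1: 1 → 3 → 9 → 1 (one orbit).
5 cycles of lengths [3, 3, 3, 3, 1].
13 − 5 = 8 transpositions; sign(π) = (−1)^8 = +1.
Via Zolotarev, sign(π_{3}) = (3|13) = +1.

+1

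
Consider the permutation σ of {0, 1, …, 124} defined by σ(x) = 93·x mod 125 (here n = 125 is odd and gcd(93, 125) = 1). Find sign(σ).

-1

Orbit of 124 under x↦93x: [124, 32, 101, 18, 49, 57, 51]… (length divides ord_125(93)).
12 cycles of lengths [20, 20, 20, 20, 20, 4, 4, 4, 4, 4, 4, 1].
12 cycles on 125: each ℓ→(−1)^(ℓ−1), product (−1)^113 = -1.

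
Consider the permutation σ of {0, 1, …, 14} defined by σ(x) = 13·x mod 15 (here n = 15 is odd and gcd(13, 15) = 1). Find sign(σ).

Orbit of 1 under x↦13x: [1, 13, 4, 7]… (length divides ord_15(13)).
Decompose π into cycles: lengths [4, 4, 4, 1, 1, 1] (6 cycles, including the fixed point 0).
With 6 cycles on 15 points, sign = (−1)^{15−6} = -1.
Via Zolotarev, sign(π_{13}) = (13|15) = -1.

-1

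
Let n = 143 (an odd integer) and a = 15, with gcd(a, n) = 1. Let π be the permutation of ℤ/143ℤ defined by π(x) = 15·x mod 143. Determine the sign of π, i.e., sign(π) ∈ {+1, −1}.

Start at x=48: 48 → 5 → 75 → 124 → 1 → 15 → 82 → … (one orbit).
Cycle type of π: 60×2 + 12 + 5×2 + 1; total 6 cycles.
sign(π) = (−1)^{n − #cycles} = (−1)^{143−6} = (−1)^137 = -1.
Zolotarev: (15|143) = -1, matching the cycle-count sign.

-1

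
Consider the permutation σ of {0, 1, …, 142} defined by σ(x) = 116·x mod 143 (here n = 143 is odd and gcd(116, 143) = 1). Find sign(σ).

-1

Trace 92: π^k(92) = [92, 90, 1, 116, 14, 51, 53] for k=0..6.
Cycle lengths of π_116 on ℤ/143ℤ: [10, 10, 10, 10, 10, 10, 10, 10, 10, 10, 10, 10, 10, 2, 2, 2, 2, 2, 2, 1]; 20 cycles in total.
n − c = 143 − 20 = 123; sign = (−1)^123 = -1.
The Jacobi symbol (116|143) = -1 (Zolotarev) agrees.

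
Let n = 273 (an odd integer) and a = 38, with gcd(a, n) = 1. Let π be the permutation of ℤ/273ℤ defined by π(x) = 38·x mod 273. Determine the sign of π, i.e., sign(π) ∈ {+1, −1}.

Orbit of 272 under x↦38x: [272, 235, 194, 1, 38, 79]… (length divides ord_273(38)).
Cycle type of π: 6×39 + 2×19 + 1; total 59 cycles.
With 59 cycles on 273 points, sign = (−1)^{273−59} = +1.
Zolotarev: (38|273) = +1, matching the cycle-count sign.

+1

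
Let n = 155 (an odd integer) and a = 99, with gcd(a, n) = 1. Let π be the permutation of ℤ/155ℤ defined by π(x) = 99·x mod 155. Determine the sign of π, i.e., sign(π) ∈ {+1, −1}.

-1

Start at x=99: 99 → 36 → 154 → 56 → 119 → 1 → 99 (one orbit).
Decompose π into cycles: lengths [6, 6, 6, 6, 6, 6, 6, 6, 6, 6, 6, 6, 6, 6, 6, 6, 6, 6, 6, 6, 6, 6, 6, 6, 6, 2, 2, 1] (28 cycles, including the fixed point 0).
With 28 cycles on 155 points, sign = (−1)^{155−28} = -1.
Check: (99/155) = -1 by Zolotarev.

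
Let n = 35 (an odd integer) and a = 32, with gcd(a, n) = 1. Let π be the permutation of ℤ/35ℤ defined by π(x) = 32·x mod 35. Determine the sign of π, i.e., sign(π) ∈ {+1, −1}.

-1

Orbit of 32 under x↦32x: [32, 9, 8, 11, 2, 29, 18]… (length divides ord_35(32)).
π_32 has 6 disjoint cycles with lengths [12, 12, 4, 3, 3, 1] on {0,…,34}.
Σ(ℓ_i−1) = 35−6 = 29; sign = (−1)^29 = -1.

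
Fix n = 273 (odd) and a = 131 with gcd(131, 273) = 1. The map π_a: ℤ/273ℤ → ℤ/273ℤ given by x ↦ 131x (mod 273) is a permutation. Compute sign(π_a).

Trace 131: π^k(131) = [131, 235, 209, 79, 248, 1] for k=0..5.
Decompose π into cycles: lengths [6, 6, 6, 6, 6, 6, 6, 6, 6, 6, 6, 6, 6, 6, 6, 6, 6, 6, 6, 6, 6, 6, 6, 6, 6, 6, 6, 6, 6, 6, 6, 6, 6, 6, 6, 6, 6, 6, 6, 2, 2, 2, 2, 2, 2, 2, 2, 2, 2, 2, 2, 2, 1, 1, 1, 1, 1, 1, 1, 1, 1, 1, 1, 1, 1] (65 cycles, including the fixed point 0).
273 − 65 = 208 transpositions; sign(π) = (−1)^208 = +1.
Via Zolotarev, sign(π_{131}) = (131|273) = +1.

+1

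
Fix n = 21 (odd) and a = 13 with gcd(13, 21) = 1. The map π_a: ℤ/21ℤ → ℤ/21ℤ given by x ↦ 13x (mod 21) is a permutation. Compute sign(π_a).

-1

Orbit of 13 under x↦13x: [13, 1]… (length divides ord_21(13)).
π_13 has 12 disjoint cycles with lengths [2, 2, 2, 2, 2, 2, 2, 2, 2, 1, 1, 1] on {0,…,20}.
sign(π) = (−1)^{n − #cycles} = (−1)^{21−12} = (−1)^9 = -1.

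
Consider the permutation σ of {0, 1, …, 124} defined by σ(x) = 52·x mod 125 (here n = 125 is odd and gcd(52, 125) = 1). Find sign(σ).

-1

Orbit of 54 under x↦52x: [54, 58, 16, 82, 14, 103, 106]… (length divides ord_125(52)).
The orbit structure of x ↦ 52x mod 125: 4 orbits of sizes [100, 20, 4, 1].
125 − 4 = 121 transpositions; sign(π) = (−1)^121 = -1.
Zolotarev: (52|125) = -1, matching the cycle-count sign.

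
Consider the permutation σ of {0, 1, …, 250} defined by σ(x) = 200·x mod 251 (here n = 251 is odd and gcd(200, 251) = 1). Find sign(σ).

Start at x=80: 80 → 187 → 1 → 200 → 91 → 128 → 249 → … (one orbit).
The orbit structure of x ↦ 200x mod 251: 6 orbits of sizes [50, 50, 50, 50, 50, 1].
251 − 6 = 245 transpositions; sign(π) = (−1)^245 = -1.
Via Zolotarev, sign(π_{200}) = (200|251) = -1.

-1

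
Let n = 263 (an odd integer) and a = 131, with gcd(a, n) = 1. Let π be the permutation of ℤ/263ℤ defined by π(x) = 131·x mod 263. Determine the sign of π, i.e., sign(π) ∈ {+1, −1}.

Start at x=146: 146 → 190 → 168 → 179 → 42 → 242 → 142 → … (one orbit).
Cycle type of π: 262 + 1; total 2 cycles.
n − c = 263 − 2 = 261; sign = (−1)^261 = -1.
(131|263)_J = -1 (Zolotarev's lemma cross-check).

-1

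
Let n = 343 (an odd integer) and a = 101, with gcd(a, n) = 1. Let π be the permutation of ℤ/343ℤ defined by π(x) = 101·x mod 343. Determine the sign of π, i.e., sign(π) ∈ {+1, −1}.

Start at x=116: 116 → 54 → 309 → 339 → 282 → 13 → 284 → … (one orbit).
Decompose π into cycles: lengths [294, 42, 6, 1] (4 cycles, including the fixed point 0).
4 cycles on 343: each ℓ→(−1)^(ℓ−1), product (−1)^339 = -1.
Zolotarev: (101|343) = -1, matching the cycle-count sign.

-1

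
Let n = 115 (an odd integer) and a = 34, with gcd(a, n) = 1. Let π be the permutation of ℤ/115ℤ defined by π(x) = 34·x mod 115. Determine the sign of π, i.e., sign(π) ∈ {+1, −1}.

-1

Start at x=31: 31 → 19 → 71 → 114 → 81 → 109 → 26 → … (one orbit).
The orbit structure of x ↦ 34x mod 115: 8 orbits of sizes [22, 22, 22, 22, 22, 2, 2, 1].
Σ(ℓ_i−1) = 115−8 = 107; sign = (−1)^107 = -1.
(34|115)_J = -1 (Zolotarev's lemma cross-check).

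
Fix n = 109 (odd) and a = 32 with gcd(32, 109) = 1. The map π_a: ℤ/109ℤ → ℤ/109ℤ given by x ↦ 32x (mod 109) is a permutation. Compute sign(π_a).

-1

Start at x=54: 54 → 93 → 33 → 75 → 2 → 64 → 86 → … (one orbit).
Decompose π into cycles: lengths [36, 36, 36, 1] (4 cycles, including the fixed point 0).
n − c = 109 − 4 = 105; sign = (−1)^105 = -1.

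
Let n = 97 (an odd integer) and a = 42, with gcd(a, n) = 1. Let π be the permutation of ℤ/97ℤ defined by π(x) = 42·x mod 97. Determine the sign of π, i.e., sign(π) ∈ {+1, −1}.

-1

Start at x=34: 34 → 70 → 30 → 96 → 55 → 79 → 20 → … (one orbit).
4 cycles of lengths [32, 32, 32, 1].
Σ(ℓ_i−1) = 97−4 = 93; sign = (−1)^93 = -1.
Via Zolotarev, sign(π_{42}) = (42|97) = -1.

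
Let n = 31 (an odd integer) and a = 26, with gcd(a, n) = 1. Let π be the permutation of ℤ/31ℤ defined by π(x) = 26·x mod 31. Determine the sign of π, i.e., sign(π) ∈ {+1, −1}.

-1

Orbit of 1 under x↦26x: [1, 26, 25, 30, 5, 6]… (length divides ord_31(26)).
6 cycles of lengths [6, 6, 6, 6, 6, 1].
6 cycles on 31: each ℓ→(−1)^(ℓ−1), product (−1)^25 = -1.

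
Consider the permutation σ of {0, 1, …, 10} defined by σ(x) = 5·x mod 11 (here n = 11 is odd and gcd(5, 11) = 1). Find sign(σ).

+1

Start at x=3: 3 → 4 → 9 → 1 → 5 → 3 (one orbit).
Cycle type of π: 5×2 + 1; total 3 cycles.
Σ(ℓ_i−1) = 11−3 = 8; sign = (−1)^8 = +1.
Zolotarev: (5|11) = +1, matching the cycle-count sign.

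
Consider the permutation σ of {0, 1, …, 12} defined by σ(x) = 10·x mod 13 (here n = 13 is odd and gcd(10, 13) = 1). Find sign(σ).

+1

Orbit of 10 under x↦10x: [10, 9, 12, 3, 4, 1]… (length divides ord_13(10)).
The orbit structure of x ↦ 10x mod 13: 3 orbits of sizes [6, 6, 1].
Σ(ℓ_i−1) = 13−3 = 10; sign = (−1)^10 = +1.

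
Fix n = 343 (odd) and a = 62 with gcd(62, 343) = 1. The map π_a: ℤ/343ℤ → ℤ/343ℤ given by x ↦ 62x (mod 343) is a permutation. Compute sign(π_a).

-1

Orbit of 209 under x↦62x: [209, 267, 90, 92, 216, 15, 244]… (length divides ord_343(62)).
π_62 has 10 disjoint cycles with lengths [98, 98, 98, 14, 14, 14, 2, 2, 2, 1] on {0,…,342}.
sign(π) = (−1)^{n − #cycles} = (−1)^{343−10} = (−1)^333 = -1.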